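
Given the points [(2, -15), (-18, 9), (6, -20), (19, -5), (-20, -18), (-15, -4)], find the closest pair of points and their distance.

Computing all pairwise distances among 6 points:

d((2, -15), (-18, 9)) = 31.241
d((2, -15), (6, -20)) = 6.4031 <-- minimum
d((2, -15), (19, -5)) = 19.7231
d((2, -15), (-20, -18)) = 22.2036
d((2, -15), (-15, -4)) = 20.2485
d((-18, 9), (6, -20)) = 37.6431
d((-18, 9), (19, -5)) = 39.5601
d((-18, 9), (-20, -18)) = 27.074
d((-18, 9), (-15, -4)) = 13.3417
d((6, -20), (19, -5)) = 19.8494
d((6, -20), (-20, -18)) = 26.0768
d((6, -20), (-15, -4)) = 26.4008
d((19, -5), (-20, -18)) = 41.1096
d((19, -5), (-15, -4)) = 34.0147
d((-20, -18), (-15, -4)) = 14.8661

Closest pair: (2, -15) and (6, -20) with distance 6.4031

The closest pair is (2, -15) and (6, -20) with Euclidean distance 6.4031. For 6 points, brute-force pairwise comparison is shown above. For large n, the divide-and-conquer algorithm (sort by x, recurse on halves, check the dividing strip) achieves O(n log n).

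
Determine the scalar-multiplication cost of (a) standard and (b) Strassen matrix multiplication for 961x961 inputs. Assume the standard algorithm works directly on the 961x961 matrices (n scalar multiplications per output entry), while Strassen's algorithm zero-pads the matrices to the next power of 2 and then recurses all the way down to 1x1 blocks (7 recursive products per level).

Matrix multiplication for 961x961 matrices:

Strassen's algorithm requires power-of-2 dimensions. Pad 961x961 to 1024x1024 (next power of 2).

Standard algorithm: 961^3 = 887503681 multiplications
Strassen's algorithm: 7^(log2(1024)) = 7^10 = 282475249 multiplications
Savings: 887503681 - 282475249 = 605028432 multiplications

Standard: 887503681 multiplications (961^3). Strassen: 282475249 multiplications (7^10, after padding to 1024x1024). Strassen reduces 8 recursive multiplications to 7 at each level.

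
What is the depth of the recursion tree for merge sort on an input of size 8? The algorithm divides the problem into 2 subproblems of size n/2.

For divide and conquer with division factor 2:

Problem sizes at each level:
Level 0: 8
Level 1: 4
Level 2: 2
Level 3: 1

The root is level 0 and the size-1 base case is level 3 (the tree spans levels 0 through 3, i.e. 4 levels counting the root), so the depth is the number of divisions: log_2(8) = 3

The recursion tree depth is log_2(8) = 3. At each level, the problem size is divided by 2, so it takes 3 divisions to reduce to a base case of size 1. The algorithm makes 2 recursive calls at each level.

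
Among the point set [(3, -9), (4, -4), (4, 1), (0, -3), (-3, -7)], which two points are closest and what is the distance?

Computing all pairwise distances among 5 points:

d((3, -9), (4, -4)) = 5.099
d((3, -9), (4, 1)) = 10.0499
d((3, -9), (0, -3)) = 6.7082
d((3, -9), (-3, -7)) = 6.3246
d((4, -4), (4, 1)) = 5.0
d((4, -4), (0, -3)) = 4.1231 <-- minimum
d((4, -4), (-3, -7)) = 7.6158
d((4, 1), (0, -3)) = 5.6569
d((4, 1), (-3, -7)) = 10.6301
d((0, -3), (-3, -7)) = 5.0

Closest pair: (4, -4) and (0, -3) with distance 4.1231

The closest pair is (4, -4) and (0, -3) with Euclidean distance 4.1231. For 5 points, brute-force pairwise comparison is shown above. For large n, the divide-and-conquer algorithm (sort by x, recurse on halves, check the dividing strip) achieves O(n log n).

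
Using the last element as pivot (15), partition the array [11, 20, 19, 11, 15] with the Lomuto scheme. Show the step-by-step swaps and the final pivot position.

Lomuto partition with pivot = 15:

Initial array: [11, 20, 19, 11, 15]

arr[0]=11 <= 15: swap with position 0, array becomes [11, 20, 19, 11, 15]
arr[1]=20 > 15: no swap
arr[2]=19 > 15: no swap
arr[3]=11 <= 15: swap with position 1, array becomes [11, 11, 19, 20, 15]

Place pivot at position 2: [11, 11, 15, 20, 19]
Pivot position: 2

After partitioning with pivot 15, the array becomes [11, 11, 15, 20, 19]. The pivot is placed at index 2. All elements to the left of the pivot are <= 15, and all elements to the right are > 15.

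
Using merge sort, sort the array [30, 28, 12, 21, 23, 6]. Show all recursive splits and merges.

Merge sort trace:

Split: [30, 28, 12, 21, 23, 6] -> [30, 28, 12] and [21, 23, 6]
  Split: [30, 28, 12] -> [30] and [28, 12]
    Split: [28, 12] -> [28] and [12]
    Merge: [28] + [12] -> [12, 28]
  Merge: [30] + [12, 28] -> [12, 28, 30]
  Split: [21, 23, 6] -> [21] and [23, 6]
    Split: [23, 6] -> [23] and [6]
    Merge: [23] + [6] -> [6, 23]
  Merge: [21] + [6, 23] -> [6, 21, 23]
Merge: [12, 28, 30] + [6, 21, 23] -> [6, 12, 21, 23, 28, 30]

Final sorted array: [6, 12, 21, 23, 28, 30]

The merge sort proceeds by recursively splitting the array and merging sorted halves.
After all merges, the sorted array is [6, 12, 21, 23, 28, 30].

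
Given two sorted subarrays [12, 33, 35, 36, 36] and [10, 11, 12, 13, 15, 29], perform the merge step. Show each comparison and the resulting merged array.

Merging process:

Compare 12 vs 10: take 10 from right. Merged: [10]
Compare 12 vs 11: take 11 from right. Merged: [10, 11]
Compare 12 vs 12: take 12 from left. Merged: [10, 11, 12]
Compare 33 vs 12: take 12 from right. Merged: [10, 11, 12, 12]
Compare 33 vs 13: take 13 from right. Merged: [10, 11, 12, 12, 13]
Compare 33 vs 15: take 15 from right. Merged: [10, 11, 12, 12, 13, 15]
Compare 33 vs 29: take 29 from right. Merged: [10, 11, 12, 12, 13, 15, 29]
Append remaining from left: [33, 35, 36, 36]. Merged: [10, 11, 12, 12, 13, 15, 29, 33, 35, 36, 36]

Final merged array: [10, 11, 12, 12, 13, 15, 29, 33, 35, 36, 36]
Total comparisons: 7

The merged array is [10, 11, 12, 12, 13, 15, 29, 33, 35, 36, 36], requiring 7 comparisons. The merge step runs in O(n) time where n is the total number of elements.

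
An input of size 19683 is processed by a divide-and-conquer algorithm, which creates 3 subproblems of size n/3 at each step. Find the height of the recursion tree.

For divide and conquer with division factor 3:

Problem sizes at each level:
Level 0: 19683
Level 1: 6561
Level 2: 2187
Level 3: 729
Level 4: 243
Level 5: 81
Level 6: 27
Level 7: 9
Level 8: 3
Level 9: 1

The root is level 0 and the size-1 base case is level 9 (the tree spans levels 0 through 9, i.e. 10 levels counting the root), so the depth is the number of divisions: log_3(19683) = 9

The recursion tree depth is log_3(19683) = 9. At each level, the problem size is divided by 3, so it takes 9 divisions to reduce to a base case of size 1. The algorithm makes 3 recursive calls at each level.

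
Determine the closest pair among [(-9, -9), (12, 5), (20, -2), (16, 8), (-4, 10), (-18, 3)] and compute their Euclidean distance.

Computing all pairwise distances among 6 points:

d((-9, -9), (12, 5)) = 25.2389
d((-9, -9), (20, -2)) = 29.8329
d((-9, -9), (16, 8)) = 30.2324
d((-9, -9), (-4, 10)) = 19.6469
d((-9, -9), (-18, 3)) = 15.0
d((12, 5), (20, -2)) = 10.6301
d((12, 5), (16, 8)) = 5.0 <-- minimum
d((12, 5), (-4, 10)) = 16.7631
d((12, 5), (-18, 3)) = 30.0666
d((20, -2), (16, 8)) = 10.7703
d((20, -2), (-4, 10)) = 26.8328
d((20, -2), (-18, 3)) = 38.3275
d((16, 8), (-4, 10)) = 20.0998
d((16, 8), (-18, 3)) = 34.3657
d((-4, 10), (-18, 3)) = 15.6525

Closest pair: (12, 5) and (16, 8) with distance 5.0

The closest pair is (12, 5) and (16, 8) with Euclidean distance 5.0. For 6 points, brute-force pairwise comparison is shown above. For large n, the divide-and-conquer algorithm (sort by x, recurse on halves, check the dividing strip) achieves O(n log n).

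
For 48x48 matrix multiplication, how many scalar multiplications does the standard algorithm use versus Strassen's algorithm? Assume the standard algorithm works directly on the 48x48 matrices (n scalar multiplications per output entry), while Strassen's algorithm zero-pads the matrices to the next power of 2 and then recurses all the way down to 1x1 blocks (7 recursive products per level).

Matrix multiplication for 48x48 matrices:

Strassen's algorithm requires power-of-2 dimensions. Pad 48x48 to 64x64 (next power of 2).

Standard algorithm: 48^3 = 110592 multiplications
Strassen's algorithm: 7^(log2(64)) = 7^6 = 117649 multiplications
Difference: 110592 - 117649 = -7057 (Strassen uses MORE here due to padding overhead — for small or just-over-power-of-2 n, padding can outweigh the per-level savings)

Standard: 110592 multiplications (48^3). Strassen: 117649 multiplications (7^6, after padding to 64x64). Strassen reduces 8 recursive multiplications to 7 at each level.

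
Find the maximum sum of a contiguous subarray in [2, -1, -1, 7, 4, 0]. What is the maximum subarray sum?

Using Kadane's algorithm on [2, -1, -1, 7, 4, 0]:

Scanning through the array:
Position 1 (value -1): max_ending_here = 1, max_so_far = 2
Position 2 (value -1): max_ending_here = 0, max_so_far = 2
Position 3 (value 7): max_ending_here = 7, max_so_far = 7
Position 4 (value 4): max_ending_here = 11, max_so_far = 11
Position 5 (value 0): max_ending_here = 11, max_so_far = 11

Maximum subarray: [2, -1, -1, 7, 4]
Maximum sum: 11

The maximum subarray is [2, -1, -1, 7, 4] with sum 11. This subarray runs from index 0 to index 4.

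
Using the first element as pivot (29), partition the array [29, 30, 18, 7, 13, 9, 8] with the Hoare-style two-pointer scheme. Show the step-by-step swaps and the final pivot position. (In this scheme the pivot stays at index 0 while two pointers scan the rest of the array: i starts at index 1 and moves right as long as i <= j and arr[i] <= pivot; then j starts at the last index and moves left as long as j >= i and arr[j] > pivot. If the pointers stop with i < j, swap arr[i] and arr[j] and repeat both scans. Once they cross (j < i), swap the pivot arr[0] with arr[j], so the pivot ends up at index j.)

Hoare-style two-pointer partition with pivot = 29:

Initial array: [29, 30, 18, 7, 13, 9, 8]

Pointers start at i = 1, j = 6.
i stops at index 1 (arr[1]=30 > 29), j stops at index 6 (arr[6]=8 <= 29): swap arr[1] and arr[6], array becomes [29, 8, 18, 7, 13, 9, 30]
i ends at 6, j ends at 5: the pointers have crossed (j < i), so scanning stops.

Swap pivot arr[0] with arr[5] to place pivot at position 5: [9, 8, 18, 7, 13, 29, 30]
Pivot position: 5

After partitioning with pivot 29, the array becomes [9, 8, 18, 7, 13, 29, 30]. The pivot is placed at index 5. All elements to the left of the pivot are <= 29, and all elements to the right are > 29.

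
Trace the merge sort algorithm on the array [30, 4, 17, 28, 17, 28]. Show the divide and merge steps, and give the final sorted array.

Merge sort trace:

Split: [30, 4, 17, 28, 17, 28] -> [30, 4, 17] and [28, 17, 28]
  Split: [30, 4, 17] -> [30] and [4, 17]
    Split: [4, 17] -> [4] and [17]
    Merge: [4] + [17] -> [4, 17]
  Merge: [30] + [4, 17] -> [4, 17, 30]
  Split: [28, 17, 28] -> [28] and [17, 28]
    Split: [17, 28] -> [17] and [28]
    Merge: [17] + [28] -> [17, 28]
  Merge: [28] + [17, 28] -> [17, 28, 28]
Merge: [4, 17, 30] + [17, 28, 28] -> [4, 17, 17, 28, 28, 30]

Final sorted array: [4, 17, 17, 28, 28, 30]

The merge sort proceeds by recursively splitting the array and merging sorted halves.
After all merges, the sorted array is [4, 17, 17, 28, 28, 30].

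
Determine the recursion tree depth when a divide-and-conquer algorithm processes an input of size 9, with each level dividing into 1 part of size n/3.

For divide and conquer with division factor 3:

Problem sizes at each level:
Level 0: 9
Level 1: 3
Level 2: 1

The root is level 0 and the size-1 base case is level 2 (the tree spans levels 0 through 2, i.e. 3 levels counting the root), so the depth is the number of divisions: log_3(9) = 2

The recursion tree depth is log_3(9) = 2. At each level, the problem size is divided by 3, so it takes 2 divisions to reduce to a base case of size 1. The algorithm makes 1 recursive call at each level.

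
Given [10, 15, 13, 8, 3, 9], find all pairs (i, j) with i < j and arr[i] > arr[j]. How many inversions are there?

Finding inversions in [10, 15, 13, 8, 3, 9]:

(0, 3): arr[0]=10 > arr[3]=8
(0, 4): arr[0]=10 > arr[4]=3
(0, 5): arr[0]=10 > arr[5]=9
(1, 2): arr[1]=15 > arr[2]=13
(1, 3): arr[1]=15 > arr[3]=8
(1, 4): arr[1]=15 > arr[4]=3
(1, 5): arr[1]=15 > arr[5]=9
(2, 3): arr[2]=13 > arr[3]=8
(2, 4): arr[2]=13 > arr[4]=3
(2, 5): arr[2]=13 > arr[5]=9
(3, 4): arr[3]=8 > arr[4]=3

Total inversions: 11

The array has 11 inversion(s): (0,3), (0,4), (0,5), (1,2), (1,3), (1,4), (1,5), (2,3), (2,4), (2,5), (3,4). Each pair (i,j) satisfies i < j and arr[i] > arr[j].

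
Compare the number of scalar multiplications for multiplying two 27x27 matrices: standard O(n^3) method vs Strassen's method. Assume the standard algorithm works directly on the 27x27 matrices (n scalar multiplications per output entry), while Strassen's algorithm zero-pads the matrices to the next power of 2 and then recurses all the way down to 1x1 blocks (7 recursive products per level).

Matrix multiplication for 27x27 matrices:

Strassen's algorithm requires power-of-2 dimensions. Pad 27x27 to 32x32 (next power of 2).

Standard algorithm: 27^3 = 19683 multiplications
Strassen's algorithm: 7^(log2(32)) = 7^5 = 16807 multiplications
Savings: 19683 - 16807 = 2876 multiplications

Standard: 19683 multiplications (27^3). Strassen: 16807 multiplications (7^5, after padding to 32x32). Strassen reduces 8 recursive multiplications to 7 at each level.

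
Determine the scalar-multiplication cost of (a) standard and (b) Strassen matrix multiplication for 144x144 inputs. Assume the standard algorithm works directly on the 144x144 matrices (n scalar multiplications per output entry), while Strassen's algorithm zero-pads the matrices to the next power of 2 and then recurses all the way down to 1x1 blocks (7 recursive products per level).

Matrix multiplication for 144x144 matrices:

Strassen's algorithm requires power-of-2 dimensions. Pad 144x144 to 256x256 (next power of 2).

Standard algorithm: 144^3 = 2985984 multiplications
Strassen's algorithm: 7^(log2(256)) = 7^8 = 5764801 multiplications
Difference: 2985984 - 5764801 = -2778817 (Strassen uses MORE here due to padding overhead — for small or just-over-power-of-2 n, padding can outweigh the per-level savings)

Standard: 2985984 multiplications (144^3). Strassen: 5764801 multiplications (7^8, after padding to 256x256). Strassen reduces 8 recursive multiplications to 7 at each level.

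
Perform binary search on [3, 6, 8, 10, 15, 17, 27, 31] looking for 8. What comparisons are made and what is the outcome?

Binary search for 8 in [3, 6, 8, 10, 15, 17, 27, 31]:

lo=0, hi=7, mid=3, arr[mid]=10 -> 10 > 8, search left half
lo=0, hi=2, mid=1, arr[mid]=6 -> 6 < 8, search right half
lo=2, hi=2, mid=2, arr[mid]=8 -> Found target at index 2!

Binary search finds 8 at index 2 after 3 comparisons. The search repeatedly halves the search space by comparing with the middle element.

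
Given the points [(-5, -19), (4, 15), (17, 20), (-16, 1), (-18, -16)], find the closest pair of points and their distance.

Computing all pairwise distances among 5 points:

d((-5, -19), (4, 15)) = 35.171
d((-5, -19), (17, 20)) = 44.7772
d((-5, -19), (-16, 1)) = 22.8254
d((-5, -19), (-18, -16)) = 13.3417 <-- minimum
d((4, 15), (17, 20)) = 13.9284
d((4, 15), (-16, 1)) = 24.4131
d((4, 15), (-18, -16)) = 38.0132
d((17, 20), (-16, 1)) = 38.0789
d((17, 20), (-18, -16)) = 50.2096
d((-16, 1), (-18, -16)) = 17.1172

Closest pair: (-5, -19) and (-18, -16) with distance 13.3417

The closest pair is (-5, -19) and (-18, -16) with Euclidean distance 13.3417. For 5 points, brute-force pairwise comparison is shown above. For large n, the divide-and-conquer algorithm (sort by x, recurse on halves, check the dividing strip) achieves O(n log n).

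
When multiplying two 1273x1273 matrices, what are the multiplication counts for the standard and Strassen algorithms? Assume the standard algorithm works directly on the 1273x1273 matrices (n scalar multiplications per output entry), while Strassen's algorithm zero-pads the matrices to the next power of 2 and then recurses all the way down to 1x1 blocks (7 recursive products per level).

Matrix multiplication for 1273x1273 matrices:

Strassen's algorithm requires power-of-2 dimensions. Pad 1273x1273 to 2048x2048 (next power of 2).

Standard algorithm: 1273^3 = 2062933417 multiplications
Strassen's algorithm: 7^(log2(2048)) = 7^11 = 1977326743 multiplications
Savings: 2062933417 - 1977326743 = 85606674 multiplications

Standard: 2062933417 multiplications (1273^3). Strassen: 1977326743 multiplications (7^11, after padding to 2048x2048). Strassen reduces 8 recursive multiplications to 7 at each level.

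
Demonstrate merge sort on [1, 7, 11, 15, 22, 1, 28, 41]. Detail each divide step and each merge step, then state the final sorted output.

Merge sort trace:

Split: [1, 7, 11, 15, 22, 1, 28, 41] -> [1, 7, 11, 15] and [22, 1, 28, 41]
  Split: [1, 7, 11, 15] -> [1, 7] and [11, 15]
    Split: [1, 7] -> [1] and [7]
    Merge: [1] + [7] -> [1, 7]
    Split: [11, 15] -> [11] and [15]
    Merge: [11] + [15] -> [11, 15]
  Merge: [1, 7] + [11, 15] -> [1, 7, 11, 15]
  Split: [22, 1, 28, 41] -> [22, 1] and [28, 41]
    Split: [22, 1] -> [22] and [1]
    Merge: [22] + [1] -> [1, 22]
    Split: [28, 41] -> [28] and [41]
    Merge: [28] + [41] -> [28, 41]
  Merge: [1, 22] + [28, 41] -> [1, 22, 28, 41]
Merge: [1, 7, 11, 15] + [1, 22, 28, 41] -> [1, 1, 7, 11, 15, 22, 28, 41]

Final sorted array: [1, 1, 7, 11, 15, 22, 28, 41]

The merge sort proceeds by recursively splitting the array and merging sorted halves.
After all merges, the sorted array is [1, 1, 7, 11, 15, 22, 28, 41].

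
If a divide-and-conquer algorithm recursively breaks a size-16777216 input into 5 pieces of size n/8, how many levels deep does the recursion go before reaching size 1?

For divide and conquer with division factor 8:

Problem sizes at each level:
Level 0: 16777216
Level 1: 2097152
Level 2: 262144
Level 3: 32768
Level 4: 4096
Level 5: 512
Level 6: 64
Level 7: 8
Level 8: 1

The root is level 0 and the size-1 base case is level 8 (the tree spans levels 0 through 8, i.e. 9 levels counting the root), so the depth is the number of divisions: log_8(16777216) = 8

The recursion tree depth is log_8(16777216) = 8. At each level, the problem size is divided by 8, so it takes 8 divisions to reduce to a base case of size 1. The algorithm makes 5 recursive calls at each level.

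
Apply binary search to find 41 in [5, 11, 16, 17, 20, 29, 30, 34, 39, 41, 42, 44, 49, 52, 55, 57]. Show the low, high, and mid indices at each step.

Binary search for 41 in [5, 11, 16, 17, 20, 29, 30, 34, 39, 41, 42, 44, 49, 52, 55, 57]:

lo=0, hi=15, mid=7, arr[mid]=34 -> 34 < 41, search right half
lo=8, hi=15, mid=11, arr[mid]=44 -> 44 > 41, search left half
lo=8, hi=10, mid=9, arr[mid]=41 -> Found target at index 9!

Binary search finds 41 at index 9 after 3 comparisons. The search repeatedly halves the search space by comparing with the middle element.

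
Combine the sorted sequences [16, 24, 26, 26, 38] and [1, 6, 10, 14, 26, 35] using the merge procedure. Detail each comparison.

Merging process:

Compare 16 vs 1: take 1 from right. Merged: [1]
Compare 16 vs 6: take 6 from right. Merged: [1, 6]
Compare 16 vs 10: take 10 from right. Merged: [1, 6, 10]
Compare 16 vs 14: take 14 from right. Merged: [1, 6, 10, 14]
Compare 16 vs 26: take 16 from left. Merged: [1, 6, 10, 14, 16]
Compare 24 vs 26: take 24 from left. Merged: [1, 6, 10, 14, 16, 24]
Compare 26 vs 26: take 26 from left. Merged: [1, 6, 10, 14, 16, 24, 26]
Compare 26 vs 26: take 26 from left. Merged: [1, 6, 10, 14, 16, 24, 26, 26]
Compare 38 vs 26: take 26 from right. Merged: [1, 6, 10, 14, 16, 24, 26, 26, 26]
Compare 38 vs 35: take 35 from right. Merged: [1, 6, 10, 14, 16, 24, 26, 26, 26, 35]
Append remaining from left: [38]. Merged: [1, 6, 10, 14, 16, 24, 26, 26, 26, 35, 38]

Final merged array: [1, 6, 10, 14, 16, 24, 26, 26, 26, 35, 38]
Total comparisons: 10

The merged array is [1, 6, 10, 14, 16, 24, 26, 26, 26, 35, 38], requiring 10 comparisons. The merge step runs in O(n) time where n is the total number of elements.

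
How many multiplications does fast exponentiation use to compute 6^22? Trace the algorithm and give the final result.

Computing 6^22 by squaring (build up from 6^1; each line after the first costs one multiplication):

6^1 = 6
6^2 = (6^1)^2 = 6^2 = 36
6^4 = (6^2)^2 = 36^2 = 1296
6^5 = 6 * 6^4 = 6 * 1296 = 7776
6^10 = (6^5)^2 = 7776^2 = 60466176
6^11 = 6 * 6^10 = 6 * 60466176 = 362797056
6^22 = (6^11)^2 = 362797056^2 = 131621703842267136

Result: 131621703842267136
Multiplications needed: 6 (6 lines after 6^1)

6^22 = 131621703842267136. Using exponentiation by squaring, this requires 6 multiplications. The key idea: if the exponent is even, square the half-power; if odd, multiply by the base once.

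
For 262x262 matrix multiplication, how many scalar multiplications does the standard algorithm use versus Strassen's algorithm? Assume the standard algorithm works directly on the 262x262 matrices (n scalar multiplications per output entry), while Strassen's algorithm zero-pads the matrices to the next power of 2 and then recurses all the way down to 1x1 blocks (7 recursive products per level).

Matrix multiplication for 262x262 matrices:

Strassen's algorithm requires power-of-2 dimensions. Pad 262x262 to 512x512 (next power of 2).

Standard algorithm: 262^3 = 17984728 multiplications
Strassen's algorithm: 7^(log2(512)) = 7^9 = 40353607 multiplications
Difference: 17984728 - 40353607 = -22368879 (Strassen uses MORE here due to padding overhead — for small or just-over-power-of-2 n, padding can outweigh the per-level savings)

Standard: 17984728 multiplications (262^3). Strassen: 40353607 multiplications (7^9, after padding to 512x512). Strassen reduces 8 recursive multiplications to 7 at each level.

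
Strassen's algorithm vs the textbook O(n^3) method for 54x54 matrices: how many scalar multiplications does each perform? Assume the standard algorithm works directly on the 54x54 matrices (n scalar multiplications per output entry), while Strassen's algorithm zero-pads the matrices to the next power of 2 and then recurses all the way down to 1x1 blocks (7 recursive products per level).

Matrix multiplication for 54x54 matrices:

Strassen's algorithm requires power-of-2 dimensions. Pad 54x54 to 64x64 (next power of 2).

Standard algorithm: 54^3 = 157464 multiplications
Strassen's algorithm: 7^(log2(64)) = 7^6 = 117649 multiplications
Savings: 157464 - 117649 = 39815 multiplications

Standard: 157464 multiplications (54^3). Strassen: 117649 multiplications (7^6, after padding to 64x64). Strassen reduces 8 recursive multiplications to 7 at each level.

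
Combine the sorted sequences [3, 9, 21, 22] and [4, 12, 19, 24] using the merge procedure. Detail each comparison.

Merging process:

Compare 3 vs 4: take 3 from left. Merged: [3]
Compare 9 vs 4: take 4 from right. Merged: [3, 4]
Compare 9 vs 12: take 9 from left. Merged: [3, 4, 9]
Compare 21 vs 12: take 12 from right. Merged: [3, 4, 9, 12]
Compare 21 vs 19: take 19 from right. Merged: [3, 4, 9, 12, 19]
Compare 21 vs 24: take 21 from left. Merged: [3, 4, 9, 12, 19, 21]
Compare 22 vs 24: take 22 from left. Merged: [3, 4, 9, 12, 19, 21, 22]
Append remaining from right: [24]. Merged: [3, 4, 9, 12, 19, 21, 22, 24]

Final merged array: [3, 4, 9, 12, 19, 21, 22, 24]
Total comparisons: 7

The merged array is [3, 4, 9, 12, 19, 21, 22, 24], requiring 7 comparisons. The merge step runs in O(n) time where n is the total number of elements.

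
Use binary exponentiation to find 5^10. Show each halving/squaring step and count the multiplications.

Computing 5^10 by squaring (build up from 5^1; each line after the first costs one multiplication):

5^1 = 5
5^2 = (5^1)^2 = 5^2 = 25
5^4 = (5^2)^2 = 25^2 = 625
5^5 = 5 * 5^4 = 5 * 625 = 3125
5^10 = (5^5)^2 = 3125^2 = 9765625

Result: 9765625
Multiplications needed: 4 (4 lines after 5^1)

5^10 = 9765625. Using exponentiation by squaring, this requires 4 multiplications. The key idea: if the exponent is even, square the half-power; if odd, multiply by the base once.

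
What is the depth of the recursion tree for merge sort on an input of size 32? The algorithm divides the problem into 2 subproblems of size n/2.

For divide and conquer with division factor 2:

Problem sizes at each level:
Level 0: 32
Level 1: 16
Level 2: 8
Level 3: 4
Level 4: 2
Level 5: 1

The root is level 0 and the size-1 base case is level 5 (the tree spans levels 0 through 5, i.e. 6 levels counting the root), so the depth is the number of divisions: log_2(32) = 5

The recursion tree depth is log_2(32) = 5. At each level, the problem size is divided by 2, so it takes 5 divisions to reduce to a base case of size 1. The algorithm makes 2 recursive calls at each level.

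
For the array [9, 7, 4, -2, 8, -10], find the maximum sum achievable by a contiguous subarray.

Using Kadane's algorithm on [9, 7, 4, -2, 8, -10]:

Scanning through the array:
Position 1 (value 7): max_ending_here = 16, max_so_far = 16
Position 2 (value 4): max_ending_here = 20, max_so_far = 20
Position 3 (value -2): max_ending_here = 18, max_so_far = 20
Position 4 (value 8): max_ending_here = 26, max_so_far = 26
Position 5 (value -10): max_ending_here = 16, max_so_far = 26

Maximum subarray: [9, 7, 4, -2, 8]
Maximum sum: 26

The maximum subarray is [9, 7, 4, -2, 8] with sum 26. This subarray runs from index 0 to index 4.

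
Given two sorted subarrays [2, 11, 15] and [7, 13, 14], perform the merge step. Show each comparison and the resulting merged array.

Merging process:

Compare 2 vs 7: take 2 from left. Merged: [2]
Compare 11 vs 7: take 7 from right. Merged: [2, 7]
Compare 11 vs 13: take 11 from left. Merged: [2, 7, 11]
Compare 15 vs 13: take 13 from right. Merged: [2, 7, 11, 13]
Compare 15 vs 14: take 14 from right. Merged: [2, 7, 11, 13, 14]
Append remaining from left: [15]. Merged: [2, 7, 11, 13, 14, 15]

Final merged array: [2, 7, 11, 13, 14, 15]
Total comparisons: 5

The merged array is [2, 7, 11, 13, 14, 15], requiring 5 comparisons. The merge step runs in O(n) time where n is the total number of elements.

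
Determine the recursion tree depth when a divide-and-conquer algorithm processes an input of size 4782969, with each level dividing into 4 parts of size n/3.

For divide and conquer with division factor 3:

Problem sizes at each level:
Level 0: 4782969
Level 1: 1594323
Level 2: 531441
Level 3: 177147
Level 4: 59049
Level 5: 19683
Level 6: 6561
Level 7: 2187
Level 8: 729
Level 9: 243
Level 10: 81
Level 11: 27
Level 12: 9
Level 13: 3
Level 14: 1

The root is level 0 and the size-1 base case is level 14 (the tree spans levels 0 through 14, i.e. 15 levels counting the root), so the depth is the number of divisions: log_3(4782969) = 14

The recursion tree depth is log_3(4782969) = 14. At each level, the problem size is divided by 3, so it takes 14 divisions to reduce to a base case of size 1. The algorithm makes 4 recursive calls at each level.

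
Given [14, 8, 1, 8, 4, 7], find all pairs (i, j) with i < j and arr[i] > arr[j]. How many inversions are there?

Finding inversions in [14, 8, 1, 8, 4, 7]:

(0, 1): arr[0]=14 > arr[1]=8
(0, 2): arr[0]=14 > arr[2]=1
(0, 3): arr[0]=14 > arr[3]=8
(0, 4): arr[0]=14 > arr[4]=4
(0, 5): arr[0]=14 > arr[5]=7
(1, 2): arr[1]=8 > arr[2]=1
(1, 4): arr[1]=8 > arr[4]=4
(1, 5): arr[1]=8 > arr[5]=7
(3, 4): arr[3]=8 > arr[4]=4
(3, 5): arr[3]=8 > arr[5]=7

Total inversions: 10

The array has 10 inversion(s): (0,1), (0,2), (0,3), (0,4), (0,5), (1,2), (1,4), (1,5), (3,4), (3,5). Each pair (i,j) satisfies i < j and arr[i] > arr[j].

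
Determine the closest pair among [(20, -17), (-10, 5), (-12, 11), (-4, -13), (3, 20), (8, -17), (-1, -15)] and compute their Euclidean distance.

Computing all pairwise distances among 7 points:

d((20, -17), (-10, 5)) = 37.2022
d((20, -17), (-12, 11)) = 42.5206
d((20, -17), (-4, -13)) = 24.3311
d((20, -17), (3, 20)) = 40.7185
d((20, -17), (8, -17)) = 12.0
d((20, -17), (-1, -15)) = 21.095
d((-10, 5), (-12, 11)) = 6.3246
d((-10, 5), (-4, -13)) = 18.9737
d((-10, 5), (3, 20)) = 19.8494
d((-10, 5), (8, -17)) = 28.4253
d((-10, 5), (-1, -15)) = 21.9317
d((-12, 11), (-4, -13)) = 25.2982
d((-12, 11), (3, 20)) = 17.4929
d((-12, 11), (8, -17)) = 34.4093
d((-12, 11), (-1, -15)) = 28.2312
d((-4, -13), (3, 20)) = 33.7343
d((-4, -13), (8, -17)) = 12.6491
d((-4, -13), (-1, -15)) = 3.6056 <-- minimum
d((3, 20), (8, -17)) = 37.3363
d((3, 20), (-1, -15)) = 35.2278
d((8, -17), (-1, -15)) = 9.2195

Closest pair: (-4, -13) and (-1, -15) with distance 3.6056

The closest pair is (-4, -13) and (-1, -15) with Euclidean distance 3.6056. For 7 points, brute-force pairwise comparison is shown above. For large n, the divide-and-conquer algorithm (sort by x, recurse on halves, check the dividing strip) achieves O(n log n).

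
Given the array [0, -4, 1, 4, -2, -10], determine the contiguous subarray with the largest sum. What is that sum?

Using Kadane's algorithm on [0, -4, 1, 4, -2, -10]:

Scanning through the array:
Position 1 (value -4): max_ending_here = -4, max_so_far = 0
Position 2 (value 1): max_ending_here = 1, max_so_far = 1
Position 3 (value 4): max_ending_here = 5, max_so_far = 5
Position 4 (value -2): max_ending_here = 3, max_so_far = 5
Position 5 (value -10): max_ending_here = -7, max_so_far = 5

Maximum subarray: [1, 4]
Maximum sum: 5

The maximum subarray is [1, 4] with sum 5. This subarray runs from index 2 to index 3.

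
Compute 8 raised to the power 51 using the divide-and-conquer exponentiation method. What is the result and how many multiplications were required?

Computing 8^51 by squaring (build up from 8^1; each line after the first costs one multiplication):

8^1 = 8
8^2 = (8^1)^2 = 8^2 = 64
8^3 = 8 * 8^2 = 8 * 64 = 512
8^6 = (8^3)^2 = 512^2 = 262144
8^12 = (8^6)^2 = 262144^2 = 68719476736
8^24 = (8^12)^2 = 68719476736^2 = 4722366482869645213696
8^25 = 8 * 8^24 = 8 * 4722366482869645213696 = 37778931862957161709568
8^50 = (8^25)^2 = 37778931862957161709568^2 = 1427247692705959881058285969449495136382746624
8^51 = 8 * 8^50 = 8 * 1427247692705959881058285969449495136382746624 = 11417981541647679048466287755595961091061972992

Result: 11417981541647679048466287755595961091061972992
Multiplications needed: 8 (8 lines after 8^1)

8^51 = 11417981541647679048466287755595961091061972992. Using exponentiation by squaring, this requires 8 multiplications. The key idea: if the exponent is even, square the half-power; if odd, multiply by the base once.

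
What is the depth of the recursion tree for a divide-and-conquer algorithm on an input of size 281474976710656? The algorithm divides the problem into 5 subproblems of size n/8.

For divide and conquer with division factor 8:

Problem sizes at each level:
Level 0: 281474976710656
Level 1: 35184372088832
Level 2: 4398046511104
Level 3: 549755813888
Level 4: 68719476736
Level 5: 8589934592
Level 6: 1073741824
Level 7: 134217728
Level 8: 16777216
Level 9: 2097152
Level 10: 262144
Level 11: 32768
Level 12: 4096
Level 13: 512
Level 14: 64
Level 15: 8
Level 16: 1

The root is level 0 and the size-1 base case is level 16 (the tree spans levels 0 through 16, i.e. 17 levels counting the root), so the depth is the number of divisions: log_8(281474976710656) = 16

The recursion tree depth is log_8(281474976710656) = 16. At each level, the problem size is divided by 8, so it takes 16 divisions to reduce to a base case of size 1. The algorithm makes 5 recursive calls at each level.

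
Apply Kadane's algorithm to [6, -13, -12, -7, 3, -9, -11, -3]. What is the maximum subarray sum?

Using Kadane's algorithm on [6, -13, -12, -7, 3, -9, -11, -3]:

Scanning through the array:
Position 1 (value -13): max_ending_here = -7, max_so_far = 6
Position 2 (value -12): max_ending_here = -12, max_so_far = 6
Position 3 (value -7): max_ending_here = -7, max_so_far = 6
Position 4 (value 3): max_ending_here = 3, max_so_far = 6
Position 5 (value -9): max_ending_here = -6, max_so_far = 6
Position 6 (value -11): max_ending_here = -11, max_so_far = 6
Position 7 (value -3): max_ending_here = -3, max_so_far = 6

Maximum subarray: [6]
Maximum sum: 6

The maximum subarray is [6] with sum 6. This subarray runs from index 0 to index 0.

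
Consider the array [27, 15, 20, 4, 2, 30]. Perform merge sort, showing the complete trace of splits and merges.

Merge sort trace:

Split: [27, 15, 20, 4, 2, 30] -> [27, 15, 20] and [4, 2, 30]
  Split: [27, 15, 20] -> [27] and [15, 20]
    Split: [15, 20] -> [15] and [20]
    Merge: [15] + [20] -> [15, 20]
  Merge: [27] + [15, 20] -> [15, 20, 27]
  Split: [4, 2, 30] -> [4] and [2, 30]
    Split: [2, 30] -> [2] and [30]
    Merge: [2] + [30] -> [2, 30]
  Merge: [4] + [2, 30] -> [2, 4, 30]
Merge: [15, 20, 27] + [2, 4, 30] -> [2, 4, 15, 20, 27, 30]

Final sorted array: [2, 4, 15, 20, 27, 30]

The merge sort proceeds by recursively splitting the array and merging sorted halves.
After all merges, the sorted array is [2, 4, 15, 20, 27, 30].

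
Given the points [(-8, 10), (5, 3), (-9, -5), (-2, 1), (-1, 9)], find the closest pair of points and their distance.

Computing all pairwise distances among 5 points:

d((-8, 10), (5, 3)) = 14.7648
d((-8, 10), (-9, -5)) = 15.0333
d((-8, 10), (-2, 1)) = 10.8167
d((-8, 10), (-1, 9)) = 7.0711 <-- minimum
d((5, 3), (-9, -5)) = 16.1245
d((5, 3), (-2, 1)) = 7.2801
d((5, 3), (-1, 9)) = 8.4853
d((-9, -5), (-2, 1)) = 9.2195
d((-9, -5), (-1, 9)) = 16.1245
d((-2, 1), (-1, 9)) = 8.0623

Closest pair: (-8, 10) and (-1, 9) with distance 7.0711

The closest pair is (-8, 10) and (-1, 9) with Euclidean distance 7.0711. For 5 points, brute-force pairwise comparison is shown above. For large n, the divide-and-conquer algorithm (sort by x, recurse on halves, check the dividing strip) achieves O(n log n).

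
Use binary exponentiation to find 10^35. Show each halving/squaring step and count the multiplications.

Computing 10^35 by squaring (build up from 10^1; each line after the first costs one multiplication):

10^1 = 10
10^2 = (10^1)^2 = 10^2 = 100
10^4 = (10^2)^2 = 100^2 = 10000
10^8 = (10^4)^2 = 10000^2 = 100000000
10^16 = (10^8)^2 = 100000000^2 = 10000000000000000
10^17 = 10 * 10^16 = 10 * 10000000000000000 = 100000000000000000
10^34 = (10^17)^2 = 100000000000000000^2 = 10000000000000000000000000000000000
10^35 = 10 * 10^34 = 10 * 10000000000000000000000000000000000 = 100000000000000000000000000000000000

Result: 100000000000000000000000000000000000
Multiplications needed: 7 (7 lines after 10^1)

10^35 = 100000000000000000000000000000000000. Using exponentiation by squaring, this requires 7 multiplications. The key idea: if the exponent is even, square the half-power; if odd, multiply by the base once.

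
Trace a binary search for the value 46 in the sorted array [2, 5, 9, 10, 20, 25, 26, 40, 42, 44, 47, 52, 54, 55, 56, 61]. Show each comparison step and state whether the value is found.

Binary search for 46 in [2, 5, 9, 10, 20, 25, 26, 40, 42, 44, 47, 52, 54, 55, 56, 61]:

lo=0, hi=15, mid=7, arr[mid]=40 -> 40 < 46, search right half
lo=8, hi=15, mid=11, arr[mid]=52 -> 52 > 46, search left half
lo=8, hi=10, mid=9, arr[mid]=44 -> 44 < 46, search right half
lo=10, hi=10, mid=10, arr[mid]=47 -> 47 > 46, search left half
lo=10 > hi=9, target 46 not found

Binary search determines that 46 is not in the array after 4 comparisons. The search space was exhausted without finding the target.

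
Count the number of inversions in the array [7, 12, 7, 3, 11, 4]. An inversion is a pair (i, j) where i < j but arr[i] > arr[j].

Finding inversions in [7, 12, 7, 3, 11, 4]:

(0, 3): arr[0]=7 > arr[3]=3
(0, 5): arr[0]=7 > arr[5]=4
(1, 2): arr[1]=12 > arr[2]=7
(1, 3): arr[1]=12 > arr[3]=3
(1, 4): arr[1]=12 > arr[4]=11
(1, 5): arr[1]=12 > arr[5]=4
(2, 3): arr[2]=7 > arr[3]=3
(2, 5): arr[2]=7 > arr[5]=4
(4, 5): arr[4]=11 > arr[5]=4

Total inversions: 9

The array has 9 inversion(s): (0,3), (0,5), (1,2), (1,3), (1,4), (1,5), (2,3), (2,5), (4,5). Each pair (i,j) satisfies i < j and arr[i] > arr[j].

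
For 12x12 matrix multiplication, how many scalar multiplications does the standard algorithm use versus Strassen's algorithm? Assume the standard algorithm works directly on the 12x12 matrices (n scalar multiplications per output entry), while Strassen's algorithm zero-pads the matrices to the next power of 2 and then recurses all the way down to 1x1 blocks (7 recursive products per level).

Matrix multiplication for 12x12 matrices:

Strassen's algorithm requires power-of-2 dimensions. Pad 12x12 to 16x16 (next power of 2).

Standard algorithm: 12^3 = 1728 multiplications
Strassen's algorithm: 7^(log2(16)) = 7^4 = 2401 multiplications
Difference: 1728 - 2401 = -673 (Strassen uses MORE here due to padding overhead — for small or just-over-power-of-2 n, padding can outweigh the per-level savings)

Standard: 1728 multiplications (12^3). Strassen: 2401 multiplications (7^4, after padding to 16x16). Strassen reduces 8 recursive multiplications to 7 at each level.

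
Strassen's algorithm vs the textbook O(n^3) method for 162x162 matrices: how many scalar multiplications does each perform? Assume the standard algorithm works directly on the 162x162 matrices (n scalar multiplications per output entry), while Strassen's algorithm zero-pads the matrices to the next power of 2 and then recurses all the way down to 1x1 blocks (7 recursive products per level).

Matrix multiplication for 162x162 matrices:

Strassen's algorithm requires power-of-2 dimensions. Pad 162x162 to 256x256 (next power of 2).

Standard algorithm: 162^3 = 4251528 multiplications
Strassen's algorithm: 7^(log2(256)) = 7^8 = 5764801 multiplications
Difference: 4251528 - 5764801 = -1513273 (Strassen uses MORE here due to padding overhead — for small or just-over-power-of-2 n, padding can outweigh the per-level savings)

Standard: 4251528 multiplications (162^3). Strassen: 5764801 multiplications (7^8, after padding to 256x256). Strassen reduces 8 recursive multiplications to 7 at each level.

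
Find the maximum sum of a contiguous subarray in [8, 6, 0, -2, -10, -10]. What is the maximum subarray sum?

Using Kadane's algorithm on [8, 6, 0, -2, -10, -10]:

Scanning through the array:
Position 1 (value 6): max_ending_here = 14, max_so_far = 14
Position 2 (value 0): max_ending_here = 14, max_so_far = 14
Position 3 (value -2): max_ending_here = 12, max_so_far = 14
Position 4 (value -10): max_ending_here = 2, max_so_far = 14
Position 5 (value -10): max_ending_here = -8, max_so_far = 14

Maximum subarray: [8, 6]
Maximum sum: 14

The maximum subarray is [8, 6] with sum 14. This subarray runs from index 0 to index 1.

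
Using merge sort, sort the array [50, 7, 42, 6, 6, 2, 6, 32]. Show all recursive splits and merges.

Merge sort trace:

Split: [50, 7, 42, 6, 6, 2, 6, 32] -> [50, 7, 42, 6] and [6, 2, 6, 32]
  Split: [50, 7, 42, 6] -> [50, 7] and [42, 6]
    Split: [50, 7] -> [50] and [7]
    Merge: [50] + [7] -> [7, 50]
    Split: [42, 6] -> [42] and [6]
    Merge: [42] + [6] -> [6, 42]
  Merge: [7, 50] + [6, 42] -> [6, 7, 42, 50]
  Split: [6, 2, 6, 32] -> [6, 2] and [6, 32]
    Split: [6, 2] -> [6] and [2]
    Merge: [6] + [2] -> [2, 6]
    Split: [6, 32] -> [6] and [32]
    Merge: [6] + [32] -> [6, 32]
  Merge: [2, 6] + [6, 32] -> [2, 6, 6, 32]
Merge: [6, 7, 42, 50] + [2, 6, 6, 32] -> [2, 6, 6, 6, 7, 32, 42, 50]

Final sorted array: [2, 6, 6, 6, 7, 32, 42, 50]

The merge sort proceeds by recursively splitting the array and merging sorted halves.
After all merges, the sorted array is [2, 6, 6, 6, 7, 32, 42, 50].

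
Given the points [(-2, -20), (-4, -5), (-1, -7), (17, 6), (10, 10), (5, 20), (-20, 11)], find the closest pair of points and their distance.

Computing all pairwise distances among 7 points:

d((-2, -20), (-4, -5)) = 15.1327
d((-2, -20), (-1, -7)) = 13.0384
d((-2, -20), (17, 6)) = 32.2025
d((-2, -20), (10, 10)) = 32.311
d((-2, -20), (5, 20)) = 40.6079
d((-2, -20), (-20, 11)) = 35.8469
d((-4, -5), (-1, -7)) = 3.6056 <-- minimum
d((-4, -5), (17, 6)) = 23.7065
d((-4, -5), (10, 10)) = 20.5183
d((-4, -5), (5, 20)) = 26.5707
d((-4, -5), (-20, 11)) = 22.6274
d((-1, -7), (17, 6)) = 22.2036
d((-1, -7), (10, 10)) = 20.2485
d((-1, -7), (5, 20)) = 27.6586
d((-1, -7), (-20, 11)) = 26.1725
d((17, 6), (10, 10)) = 8.0623
d((17, 6), (5, 20)) = 18.4391
d((17, 6), (-20, 11)) = 37.3363
d((10, 10), (5, 20)) = 11.1803
d((10, 10), (-20, 11)) = 30.0167
d((5, 20), (-20, 11)) = 26.5707

Closest pair: (-4, -5) and (-1, -7) with distance 3.6056

The closest pair is (-4, -5) and (-1, -7) with Euclidean distance 3.6056. For 7 points, brute-force pairwise comparison is shown above. For large n, the divide-and-conquer algorithm (sort by x, recurse on halves, check the dividing strip) achieves O(n log n).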